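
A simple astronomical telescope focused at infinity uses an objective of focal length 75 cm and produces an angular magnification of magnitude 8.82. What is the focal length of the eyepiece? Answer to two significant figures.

|M| = f_obj/f_eye, so f_eye = f_obj/|M| = 75/8.82 = 8.503 cm.

8.5 cm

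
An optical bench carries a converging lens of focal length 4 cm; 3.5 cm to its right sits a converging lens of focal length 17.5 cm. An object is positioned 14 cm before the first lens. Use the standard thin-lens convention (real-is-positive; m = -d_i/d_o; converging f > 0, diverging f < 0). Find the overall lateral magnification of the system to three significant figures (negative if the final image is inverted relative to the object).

-0.357

First lens: d_i1 = 1/(1/4 - 1/14) = 5.600 cm.
m_1 = -(5.600)/14 = -0.4000.
This image would form 5.600 cm past lens 1, i.e. 2.100 cm beyond lens 2, so it is a virtual object for lens 2: d_o2 = 3.5 - 5.600 = -2.100 cm.
Second lens: d_i2 = 1/(1/17.5 - 1/(-2.100)) = 1.875 cm.
m_2 = -(1.875)/(-2.100) = 0.8929.
Total m = m_1 x m_2 = (-0.4000)(0.8929) = -0.3571.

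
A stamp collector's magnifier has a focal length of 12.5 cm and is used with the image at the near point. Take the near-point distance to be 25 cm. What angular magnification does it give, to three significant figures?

M = 1 + D/f = 1 + 25/12.5 = 3.000.

3.00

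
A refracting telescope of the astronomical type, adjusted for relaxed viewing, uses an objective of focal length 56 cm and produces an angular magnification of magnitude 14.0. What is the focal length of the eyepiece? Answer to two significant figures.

|M| = f_obj/f_eye, so f_eye = f_obj/|M| = 56/14.0 = 4.000 cm.

4.0 cm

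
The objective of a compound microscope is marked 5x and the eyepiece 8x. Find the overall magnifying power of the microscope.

The overall magnification of a compound microscope is the product of the objective and eyepiece magnifications:
M = M_obj x M_eye = 5 x 8 = 40.

40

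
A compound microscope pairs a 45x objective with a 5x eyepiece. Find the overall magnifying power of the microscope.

225

The overall magnification of a compound microscope is the product of the objective and eyepiece magnifications:
M = M_obj x M_eye = 45 x 5 = 225.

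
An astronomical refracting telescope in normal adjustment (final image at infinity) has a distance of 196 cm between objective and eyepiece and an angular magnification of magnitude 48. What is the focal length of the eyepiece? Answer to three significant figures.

4.00 cm

In normal adjustment the tube length equals f_obj + f_eye and |M| = f_obj/f_eye.
So f_obj = 48 f_eye and 48 f_eye + f_eye = 196 cm, giving f_eye = 196/49 = 4.000 cm and f_obj = 192.000 cm.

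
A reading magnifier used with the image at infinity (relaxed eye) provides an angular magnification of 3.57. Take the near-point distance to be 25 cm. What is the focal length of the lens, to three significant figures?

7.00 cm

For the image at infinity, M = D/f.
f = D/M = 25/3.57 = 7.003 cm.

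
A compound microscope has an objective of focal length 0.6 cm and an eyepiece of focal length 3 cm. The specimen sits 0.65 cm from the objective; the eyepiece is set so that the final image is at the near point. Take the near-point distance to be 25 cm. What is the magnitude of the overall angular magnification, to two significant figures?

110

Objective: 1/d_i = 1/f_obj - 1/d_o = 1/0.6 - 1/0.65 = 0.12821 cm^-1, so d_i = 7.800 cm.
m_obj = -d_i/d_o = -7.800/0.65 = -12.000.
Eyepiece angular magnification (image at near point): M_eye = 1 + D/f_e = 1 + 25/3 = 9.333.
Overall M = m_obj x M_eye = (-12.000)(9.333) = -112.00.
|M| = 112.00.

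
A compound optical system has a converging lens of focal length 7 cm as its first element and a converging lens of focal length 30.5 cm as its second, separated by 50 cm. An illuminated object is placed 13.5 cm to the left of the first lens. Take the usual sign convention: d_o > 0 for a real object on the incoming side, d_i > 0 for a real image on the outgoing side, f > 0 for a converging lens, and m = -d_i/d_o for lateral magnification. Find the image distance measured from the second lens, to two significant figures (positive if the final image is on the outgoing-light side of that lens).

First lens: d_i1 = 1/(1/7 - 1/13.5) = 14.538 cm.
Object distance for lens 2: d_o2 = 50 - 14.538 = 35.462 cm.
Second lens: d_i2 = 1/(1/30.5 - 1/(35.462)) = 217.992 cm.

220 cm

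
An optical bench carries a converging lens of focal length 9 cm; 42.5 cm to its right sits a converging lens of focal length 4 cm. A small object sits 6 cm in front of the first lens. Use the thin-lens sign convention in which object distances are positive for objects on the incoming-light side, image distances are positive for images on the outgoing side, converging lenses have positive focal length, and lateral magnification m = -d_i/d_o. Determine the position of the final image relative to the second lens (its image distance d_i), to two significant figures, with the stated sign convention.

4.3 cm

Lens 1: 1/d_i1 = 1/f_1 - 1/d_o1 = 1/9 - 1/6 = -0.05556 cm^-1, so d_i1 = -18.000 cm.
The intermediate image is virtual, 18.000 cm to the left of lens 1, so d_o2 = L - d_i1 = 42.5 - (-18.000) = 60.500 cm.
Lens 2: 1/d_i2 = 1/f_2 - 1/d_o2 = 1/4 - 1/(60.500) = 0.23347 cm^-1, so d_i2 = 4.283 cm.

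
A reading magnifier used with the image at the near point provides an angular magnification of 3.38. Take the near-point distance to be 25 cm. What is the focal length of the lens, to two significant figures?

For the image at the near point, M = 1 + D/f.
f = D/(M - 1) = 25/(3.38 - 1) = 10.504 cm.

11 cm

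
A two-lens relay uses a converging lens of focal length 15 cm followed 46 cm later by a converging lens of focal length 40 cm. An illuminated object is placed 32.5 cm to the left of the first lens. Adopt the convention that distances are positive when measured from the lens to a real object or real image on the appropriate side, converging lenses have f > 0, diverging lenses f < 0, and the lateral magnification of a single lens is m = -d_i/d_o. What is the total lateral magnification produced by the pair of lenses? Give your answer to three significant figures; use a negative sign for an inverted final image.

Lens 1: 1/d_i1 = 1/f_1 - 1/d_o1 = 1/15 - 1/32.5 = 0.03590 cm^-1, so d_i1 = 27.857 cm.
m_1 = -(27.857)/32.5 = -0.8571.
That image sits 18.143 cm in front of the second lens, so d_o2 = 18.143 cm.
Lens 2: 1/d_i2 = 1/f_2 - 1/d_o2 = 1/40 - 1/(18.143) = -0.03012 cm^-1, so d_i2 = -33.203 cm.
m_2 = -(-33.203)/(18.143) = 1.8301.
The system's lateral magnification is m_1 m_2 = (-0.8571)(1.8301) = -1.5686.

-1.57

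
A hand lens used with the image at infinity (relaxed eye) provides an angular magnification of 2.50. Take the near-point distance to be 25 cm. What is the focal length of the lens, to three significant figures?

10.0 cm

For the image at infinity, M = D/f.
f = D/M = 25/2.5 = 10.000 cm.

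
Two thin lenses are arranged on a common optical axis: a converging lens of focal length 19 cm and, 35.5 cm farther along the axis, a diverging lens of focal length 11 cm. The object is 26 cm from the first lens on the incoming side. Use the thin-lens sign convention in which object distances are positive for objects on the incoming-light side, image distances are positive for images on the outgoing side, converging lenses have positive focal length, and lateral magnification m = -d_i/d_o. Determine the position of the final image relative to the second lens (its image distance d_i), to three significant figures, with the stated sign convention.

Applying the thin-lens equation to the first lens, 1/19 = 1/26 + 1/d_i1, which gives d_i1 = 70.571 cm.
Since 70.571 cm > 35.5 cm, the first image lies past the second lens and serves as a virtual object: d_o2 = L - d_i1 = -35.071 cm.
Applying the thin-lens equation again with f_2 = -11 cm and d_o2 = -35.071 cm gives d_i2 = -16.027 cm.

-16.0 cm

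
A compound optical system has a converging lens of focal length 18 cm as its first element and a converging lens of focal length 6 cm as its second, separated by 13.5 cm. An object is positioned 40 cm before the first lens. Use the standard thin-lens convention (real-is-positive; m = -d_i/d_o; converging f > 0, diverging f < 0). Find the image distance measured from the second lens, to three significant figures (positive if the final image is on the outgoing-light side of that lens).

4.57 cm

First lens: d_i1 = 1/(1/18 - 1/40) = 32.727 cm.
Since 32.727 cm > 13.5 cm, the first image lies past the second lens and serves as a virtual object: d_o2 = L - d_i1 = -19.227 cm.
Second lens: d_i2 = 1/(1/6 - 1/(-19.227)) = 4.573 cm.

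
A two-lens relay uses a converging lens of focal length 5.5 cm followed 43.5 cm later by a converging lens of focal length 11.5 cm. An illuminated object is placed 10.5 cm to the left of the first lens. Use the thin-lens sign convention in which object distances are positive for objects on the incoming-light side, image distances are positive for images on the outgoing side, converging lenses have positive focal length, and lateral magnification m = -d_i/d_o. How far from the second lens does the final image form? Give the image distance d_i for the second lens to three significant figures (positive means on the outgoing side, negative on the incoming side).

Applying the thin-lens equation to the first lens, 1/5.5 = 1/10.5 + 1/d_i1, which gives d_i1 = 11.550 cm.
That image sits 31.950 cm in front of the second lens, so d_o2 = 31.950 cm.
Applying the thin-lens equation again with f_2 = 11.5 cm and d_o2 = 31.950 cm gives d_i2 = 17.967 cm.

18.0 cm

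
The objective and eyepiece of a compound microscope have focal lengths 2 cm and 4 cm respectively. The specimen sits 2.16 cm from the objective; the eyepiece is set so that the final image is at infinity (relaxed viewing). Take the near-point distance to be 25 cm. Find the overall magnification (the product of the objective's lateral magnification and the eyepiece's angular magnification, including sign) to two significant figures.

Objective: 1/d_i = 1/f_obj - 1/d_o = 1/2 - 1/2.16 = 0.03704 cm^-1, so d_i = 27.000 cm.
m_obj = -d_i/d_o = -27.000/2.16 = -12.500.
Eyepiece angular magnification (image at infinity): M_eye = D/f_e = 25/4 = 6.250.
Overall M = m_obj x M_eye = (-12.500)(6.250) = -78.12.

-78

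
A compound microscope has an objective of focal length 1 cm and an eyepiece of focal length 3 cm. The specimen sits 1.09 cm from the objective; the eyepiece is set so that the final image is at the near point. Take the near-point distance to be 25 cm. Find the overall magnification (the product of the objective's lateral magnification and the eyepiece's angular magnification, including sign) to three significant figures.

Objective: 1/d_i = 1/f_obj - 1/d_o = 1/1 - 1/1.09 = 0.08257 cm^-1, so d_i = 12.111 cm.
m_obj = -d_i/d_o = -12.111/1.09 = -11.111.
Eyepiece angular magnification (image at near point): M_eye = 1 + D/f_e = 1 + 25/3 = 9.333.
Overall M = m_obj x M_eye = (-11.111)(9.333) = -103.70.

-104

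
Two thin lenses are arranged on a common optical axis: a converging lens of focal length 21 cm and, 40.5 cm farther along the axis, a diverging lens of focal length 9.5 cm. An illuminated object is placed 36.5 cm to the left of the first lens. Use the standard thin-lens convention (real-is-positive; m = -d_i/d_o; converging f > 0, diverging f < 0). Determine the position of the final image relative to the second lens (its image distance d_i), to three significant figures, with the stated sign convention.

First lens: d_i1 = 1/(1/21 - 1/36.5) = 49.452 cm.
Since 49.452 cm > 40.5 cm, the first image lies past the second lens and serves as a virtual object: d_o2 = L - d_i1 = -8.952 cm.
Second lens: d_i2 = 1/(1/(-9.5) - 1/(-8.952)) = 155.074 cm.

155 cm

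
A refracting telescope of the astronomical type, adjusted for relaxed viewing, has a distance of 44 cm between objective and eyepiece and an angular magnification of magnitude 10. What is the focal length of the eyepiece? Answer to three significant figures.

In normal adjustment the tube length equals f_obj + f_eye and |M| = f_obj/f_eye.
So f_obj = 10 f_eye and 10 f_eye + f_eye = 44 cm, giving f_eye = 44/11 = 4.000 cm and f_obj = 40.000 cm.

4.00 cm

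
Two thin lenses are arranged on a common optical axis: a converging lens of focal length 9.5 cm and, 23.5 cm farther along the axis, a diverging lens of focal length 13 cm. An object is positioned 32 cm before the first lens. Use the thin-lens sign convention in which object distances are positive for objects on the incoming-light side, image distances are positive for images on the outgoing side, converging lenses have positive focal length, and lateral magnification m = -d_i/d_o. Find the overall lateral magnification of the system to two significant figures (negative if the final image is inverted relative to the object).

Applying the thin-lens equation to the first lens, 1/9.5 = 1/32 + 1/d_i1, which gives d_i1 = 13.511 cm.
Its lateral magnification is m_1 = -d_i1/d_o1 = -(13.511)/32 = -0.4222.
Object distance for lens 2: d_o2 = 23.5 - 13.511 = 9.989 cm.
Applying the thin-lens equation again with f_2 = -13 cm and d_o2 = 9.989 cm gives d_i2 = -5.649 cm.
m_2 = -(-5.649)/(9.989) = 0.5655.
The system's lateral magnification is m_1 m_2 = (-0.4222)(0.5655) = -0.2388.

-0.24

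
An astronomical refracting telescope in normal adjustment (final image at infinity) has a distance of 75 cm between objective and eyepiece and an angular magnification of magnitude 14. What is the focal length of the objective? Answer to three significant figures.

In normal adjustment the tube length equals f_obj + f_eye and |M| = f_obj/f_eye.
So f_obj = 14 f_eye and 14 f_eye + f_eye = 75 cm, giving f_eye = 75/15 = 5.000 cm and f_obj = 70.000 cm.

70.0 cm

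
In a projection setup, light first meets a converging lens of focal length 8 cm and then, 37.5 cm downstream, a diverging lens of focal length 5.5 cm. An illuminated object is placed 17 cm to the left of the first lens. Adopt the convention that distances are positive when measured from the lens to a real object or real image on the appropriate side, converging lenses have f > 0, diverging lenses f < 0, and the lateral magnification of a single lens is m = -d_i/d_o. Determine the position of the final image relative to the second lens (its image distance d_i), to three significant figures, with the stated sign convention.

Lens 1: 1/d_i1 = 1/f_1 - 1/d_o1 = 1/8 - 1/17 = 0.06618 cm^-1, so d_i1 = 15.111 cm.
That image sits 22.389 cm in front of the second lens, so d_o2 = 22.389 cm.
Lens 2: 1/d_i2 = 1/f_2 - 1/d_o2 = 1/(-5.5) - 1/(22.389) = -0.22648 cm^-1, so d_i2 = -4.415 cm.

-4.42 cm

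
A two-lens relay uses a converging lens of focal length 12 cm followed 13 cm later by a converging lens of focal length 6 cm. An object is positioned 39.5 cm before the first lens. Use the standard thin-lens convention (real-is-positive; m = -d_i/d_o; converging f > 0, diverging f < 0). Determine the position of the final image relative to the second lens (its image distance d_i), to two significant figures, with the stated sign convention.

2.5 cm

Lens 1: 1/d_i1 = 1/f_1 - 1/d_o1 = 1/12 - 1/39.5 = 0.05802 cm^-1, so d_i1 = 17.236 cm.
Since 17.236 cm > 13 cm, the first image lies past the second lens and serves as a virtual object: d_o2 = L - d_i1 = -4.236 cm.
Lens 2: 1/d_i2 = 1/f_2 - 1/d_o2 = 1/6 - 1/(-4.236) = 0.40272 cm^-1, so d_i2 = 2.483 cm.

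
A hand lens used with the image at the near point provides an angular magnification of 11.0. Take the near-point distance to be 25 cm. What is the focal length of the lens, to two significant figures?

2.5 cm

For the image at the near point, M = 1 + D/f.
f = D/(M - 1) = 25/(11.0 - 1) = 2.500 cm.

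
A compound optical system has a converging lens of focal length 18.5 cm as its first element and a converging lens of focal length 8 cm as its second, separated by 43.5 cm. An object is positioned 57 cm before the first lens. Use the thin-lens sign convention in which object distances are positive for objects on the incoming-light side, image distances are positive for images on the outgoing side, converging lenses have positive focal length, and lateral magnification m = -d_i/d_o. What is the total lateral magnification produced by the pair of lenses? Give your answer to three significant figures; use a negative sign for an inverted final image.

Applying the thin-lens equation to the first lens, 1/18.5 = 1/57 + 1/d_i1, which gives d_i1 = 27.390 cm.
Its lateral magnification is m_1 = -d_i1/d_o1 = -(27.390)/57 = -0.4805.
Object distance for lens 2: d_o2 = 43.5 - 27.390 = 16.110 cm.
Applying the thin-lens equation again with f_2 = 8 cm and d_o2 = 16.110 cm gives d_i2 = 15.891 cm.
m_2 = -(15.891)/(16.110) = -0.9864.
Total m = m_1 x m_2 = (-0.4805)(-0.9864) = 0.4740.

0.474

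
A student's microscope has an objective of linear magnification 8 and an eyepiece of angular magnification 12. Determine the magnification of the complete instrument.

96

The overall magnification of a compound microscope is the product of the objective and eyepiece magnifications:
M = M_obj x M_eye = 8 x 12 = 96.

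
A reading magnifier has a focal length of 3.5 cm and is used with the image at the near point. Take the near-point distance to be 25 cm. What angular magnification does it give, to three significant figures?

M = 1 + D/f = 1 + 25/3.5 = 8.143.

8.14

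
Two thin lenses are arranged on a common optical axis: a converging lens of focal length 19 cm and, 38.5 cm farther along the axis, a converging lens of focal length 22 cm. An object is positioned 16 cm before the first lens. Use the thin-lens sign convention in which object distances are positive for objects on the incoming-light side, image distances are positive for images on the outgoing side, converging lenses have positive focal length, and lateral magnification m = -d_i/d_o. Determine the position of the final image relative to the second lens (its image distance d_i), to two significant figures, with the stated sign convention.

Applying the thin-lens equation to the first lens, 1/19 = 1/16 + 1/d_i1, which gives d_i1 = -101.333 cm.
The intermediate image is virtual, 101.333 cm to the left of lens 1, so d_o2 = L - d_i1 = 38.5 - (-101.333) = 139.833 cm.
Applying the thin-lens equation again with f_2 = 22 cm and d_o2 = 139.833 cm gives d_i2 = 26.107 cm.

26 cm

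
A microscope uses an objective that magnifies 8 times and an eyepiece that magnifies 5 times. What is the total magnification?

The overall magnification of a compound microscope is the product of the objective and eyepiece magnifications:
M = M_obj x M_eye = 8 x 5 = 40.

40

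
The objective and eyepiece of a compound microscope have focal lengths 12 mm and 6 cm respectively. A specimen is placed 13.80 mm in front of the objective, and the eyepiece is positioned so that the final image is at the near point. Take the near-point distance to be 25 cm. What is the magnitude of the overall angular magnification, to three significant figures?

Convert to cm: f_obj = 12 mm = 1.2 cm; d_o = 13.80 mm = 1.38 cm.
Objective: 1/d_i = 1/f_obj - 1/d_o = 1/1.2 - 1/1.38 = 0.10870 cm^-1, so d_i = 9.200 cm.
m_obj = -d_i/d_o = -9.200/1.38 = -6.667.
Eyepiece angular magnification (image at near point): M_eye = 1 + D/f_e = 1 + 25/6 = 5.167.
Overall M = m_obj x M_eye = (-6.667)(5.167) = -34.44.
|M| = 34.44.

34.4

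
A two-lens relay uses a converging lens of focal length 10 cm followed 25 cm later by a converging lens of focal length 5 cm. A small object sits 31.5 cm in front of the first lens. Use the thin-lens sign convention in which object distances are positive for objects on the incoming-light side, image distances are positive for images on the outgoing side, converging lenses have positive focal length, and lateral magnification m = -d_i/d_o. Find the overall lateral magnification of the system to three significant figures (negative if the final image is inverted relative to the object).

0.435

Lens 1: 1/d_i1 = 1/f_1 - 1/d_o1 = 1/10 - 1/31.5 = 0.06825 cm^-1, so d_i1 = 14.651 cm.
m_1 = -(14.651)/31.5 = -0.4651.
The intermediate image is 14.651 cm to the right of lens 1, so d_o2 = L - d_i1 = 25 - 14.651 = 10.349 cm.
Lens 2: 1/d_i2 = 1/f_2 - 1/d_o2 = 1/5 - 1/(10.349) = 0.10337 cm^-1, so d_i2 = 9.674 cm.
m_2 = -(9.674)/(10.349) = -0.9348.
Total m = m_1 x m_2 = (-0.4651)(-0.9348) = 0.4348.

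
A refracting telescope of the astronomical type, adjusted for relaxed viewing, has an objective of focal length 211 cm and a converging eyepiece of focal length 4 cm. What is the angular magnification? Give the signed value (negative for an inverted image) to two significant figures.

M = -f_obj/f_eye = -211/(4) = -52.750.

-53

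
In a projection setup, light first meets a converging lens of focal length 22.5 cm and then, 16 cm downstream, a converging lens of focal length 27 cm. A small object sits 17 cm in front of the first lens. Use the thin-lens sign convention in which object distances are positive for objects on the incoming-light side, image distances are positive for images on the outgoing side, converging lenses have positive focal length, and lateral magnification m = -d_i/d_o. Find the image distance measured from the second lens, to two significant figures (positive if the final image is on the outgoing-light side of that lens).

39 cm

Applying the thin-lens equation to the first lens, 1/22.5 = 1/17 + 1/d_i1, which gives d_i1 = -69.545 cm.
The intermediate image is virtual, 69.545 cm to the left of lens 1, so d_o2 = L - d_i1 = 16 - (-69.545) = 85.545 cm.
Applying the thin-lens equation again with f_2 = 27 cm and d_o2 = 85.545 cm gives d_i2 = 39.452 cm.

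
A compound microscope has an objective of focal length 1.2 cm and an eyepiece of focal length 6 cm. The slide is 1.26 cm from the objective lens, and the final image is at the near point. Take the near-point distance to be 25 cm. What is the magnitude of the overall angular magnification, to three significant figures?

Objective: 1/d_i = 1/f_obj - 1/d_o = 1/1.2 - 1/1.26 = 0.03968 cm^-1, so d_i = 25.200 cm.
m_obj = -d_i/d_o = -25.200/1.26 = -20.000.
Eyepiece angular magnification (image at near point): M_eye = 1 + D/f_e = 1 + 25/6 = 5.167.
Overall M = m_obj x M_eye = (-20.000)(5.167) = -103.33.
|M| = 103.33.

103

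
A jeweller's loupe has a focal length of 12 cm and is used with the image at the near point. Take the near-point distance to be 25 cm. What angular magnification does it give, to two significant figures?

M = 1 + D/f = 1 + 25/12 = 3.083.

3.1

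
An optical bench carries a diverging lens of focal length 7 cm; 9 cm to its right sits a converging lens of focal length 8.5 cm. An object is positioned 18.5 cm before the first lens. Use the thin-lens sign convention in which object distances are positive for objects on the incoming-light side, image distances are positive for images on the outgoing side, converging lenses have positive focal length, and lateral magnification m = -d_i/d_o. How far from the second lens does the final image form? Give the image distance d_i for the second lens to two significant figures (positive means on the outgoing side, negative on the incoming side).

21 cm

Applying the thin-lens equation to the first lens, 1/(-7) = 1/18.5 + 1/d_i1, which gives d_i1 = -5.078 cm.
The intermediate image is virtual, 5.078 cm to the left of lens 1, so d_o2 = L - d_i1 = 9 - (-5.078) = 14.078 cm.
Applying the thin-lens equation again with f_2 = 8.5 cm and d_o2 = 14.078 cm gives d_i2 = 21.452 cm.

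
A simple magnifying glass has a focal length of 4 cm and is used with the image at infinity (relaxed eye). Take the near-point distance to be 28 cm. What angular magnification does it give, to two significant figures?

M = D/f = 28/4 = 7.000.

7.0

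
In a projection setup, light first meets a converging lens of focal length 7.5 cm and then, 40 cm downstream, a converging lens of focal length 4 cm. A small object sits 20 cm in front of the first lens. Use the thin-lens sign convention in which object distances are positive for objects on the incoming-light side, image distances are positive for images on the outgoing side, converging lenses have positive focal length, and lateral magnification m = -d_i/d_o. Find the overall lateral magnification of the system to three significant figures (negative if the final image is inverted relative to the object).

0.100

Applying the thin-lens equation to the first lens, 1/7.5 = 1/20 + 1/d_i1, which gives d_i1 = 12.000 cm.
Its lateral magnification is m_1 = -d_i1/d_o1 = -(12.000)/20 = -0.6000.
That image sits 28.000 cm in front of the second lens, so d_o2 = 28.000 cm.
Applying the thin-lens equation again with f_2 = 4 cm and d_o2 = 28.000 cm gives d_i2 = 4.667 cm.
m_2 = -(4.667)/(28.000) = -0.1667.
The system's lateral magnification is m_1 m_2 = (-0.6000)(-0.1667) = 0.1000.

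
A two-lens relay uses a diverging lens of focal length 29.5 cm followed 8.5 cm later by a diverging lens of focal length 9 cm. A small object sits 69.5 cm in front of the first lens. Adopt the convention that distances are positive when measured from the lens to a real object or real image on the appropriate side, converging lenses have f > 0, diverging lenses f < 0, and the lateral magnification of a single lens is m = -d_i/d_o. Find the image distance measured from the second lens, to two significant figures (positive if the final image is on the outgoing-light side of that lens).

-6.9 cm

Lens 1: 1/d_i1 = 1/f_1 - 1/d_o1 = 1/(-29.5) - 1/69.5 = -0.04829 cm^-1, so d_i1 = -20.710 cm.
With d_i1 < 0 the first image is virtual and lies on the object side; the object distance for lens 2 is d_o2 = 8.5 - (-20.710) = 29.210 cm.
Lens 2: 1/d_i2 = 1/f_2 - 1/d_o2 = 1/(-9) - 1/(29.210) = -0.14535 cm^-1, so d_i2 = -6.880 cm.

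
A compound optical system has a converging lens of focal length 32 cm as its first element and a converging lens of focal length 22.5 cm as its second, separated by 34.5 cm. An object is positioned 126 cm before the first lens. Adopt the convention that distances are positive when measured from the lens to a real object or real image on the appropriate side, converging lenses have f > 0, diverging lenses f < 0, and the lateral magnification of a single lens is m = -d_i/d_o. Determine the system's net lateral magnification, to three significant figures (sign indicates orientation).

First lens: d_i1 = 1/(1/32 - 1/126) = 42.894 cm.
m_1 = -(42.894)/126 = -0.3404.
Since 42.894 cm > 34.5 cm, the first image lies past the second lens and serves as a virtual object: d_o2 = L - d_i1 = -8.394 cm.
Second lens: d_i2 = 1/(1/22.5 - 1/(-8.394)) = 6.113 cm.
m_2 = -(6.113)/(-8.394) = 0.7283.
The system's lateral magnification is m_1 m_2 = (-0.3404)(0.7283) = -0.2479.

-0.248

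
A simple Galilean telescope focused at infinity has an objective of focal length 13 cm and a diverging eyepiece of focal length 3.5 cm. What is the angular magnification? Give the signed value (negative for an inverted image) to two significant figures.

M = -f_obj/f_eye = -13/(-3.5) = 3.714.

3.7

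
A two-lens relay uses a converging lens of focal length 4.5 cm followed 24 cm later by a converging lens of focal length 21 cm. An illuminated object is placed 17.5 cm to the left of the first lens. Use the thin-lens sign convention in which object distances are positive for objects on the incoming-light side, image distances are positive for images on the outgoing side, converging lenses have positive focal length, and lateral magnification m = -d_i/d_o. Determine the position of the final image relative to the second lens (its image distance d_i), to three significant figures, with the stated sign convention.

-123 cm

First lens: d_i1 = 1/(1/4.5 - 1/17.5) = 6.058 cm.
Object distance for lens 2: d_o2 = 24 - 6.058 = 17.942 cm.
Second lens: d_i2 = 1/(1/21 - 1/(17.942)) = -123.226 cm.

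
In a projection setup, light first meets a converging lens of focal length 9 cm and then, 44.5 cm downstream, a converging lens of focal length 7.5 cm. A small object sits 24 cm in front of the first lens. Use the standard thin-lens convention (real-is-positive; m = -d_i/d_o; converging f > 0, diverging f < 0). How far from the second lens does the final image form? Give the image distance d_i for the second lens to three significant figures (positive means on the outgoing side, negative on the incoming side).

9.99 cm

Applying the thin-lens equation to the first lens, 1/9 = 1/24 + 1/d_i1, which gives d_i1 = 14.400 cm.
Object distance for lens 2: d_o2 = 44.5 - 14.400 = 30.100 cm.
Applying the thin-lens equation again with f_2 = 7.5 cm and d_o2 = 30.100 cm gives d_i2 = 9.989 cm.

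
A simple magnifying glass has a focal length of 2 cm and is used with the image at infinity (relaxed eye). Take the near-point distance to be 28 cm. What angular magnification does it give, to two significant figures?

M = D/f = 28/2 = 14.000.

14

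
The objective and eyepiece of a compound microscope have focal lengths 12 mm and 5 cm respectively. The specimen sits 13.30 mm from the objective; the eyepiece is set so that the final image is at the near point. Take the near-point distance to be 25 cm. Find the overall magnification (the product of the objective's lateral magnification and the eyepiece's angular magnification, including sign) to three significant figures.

Convert to cm: f_obj = 12 mm = 1.2 cm; d_o = 13.30 mm = 1.33 cm.
Objective: 1/d_i = 1/f_obj - 1/d_o = 1/1.2 - 1/1.33 = 0.08145 cm^-1, so d_i = 12.277 cm.
m_obj = -d_i/d_o = -12.277/1.33 = -9.231.
Eyepiece angular magnification (image at near point): M_eye = 1 + D/f_e = 1 + 25/5 = 6.000.
Overall M = m_obj x M_eye = (-9.231)(6.000) = -55.38.

-55.4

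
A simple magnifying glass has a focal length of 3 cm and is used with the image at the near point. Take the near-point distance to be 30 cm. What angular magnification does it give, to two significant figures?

M = 1 + D/f = 1 + 30/3 = 11.000.

11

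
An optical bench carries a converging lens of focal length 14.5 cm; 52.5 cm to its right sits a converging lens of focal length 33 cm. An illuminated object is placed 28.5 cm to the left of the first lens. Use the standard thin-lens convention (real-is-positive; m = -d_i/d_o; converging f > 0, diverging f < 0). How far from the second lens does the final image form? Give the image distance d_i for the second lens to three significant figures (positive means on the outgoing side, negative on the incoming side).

Applying the thin-lens equation to the first lens, 1/14.5 = 1/28.5 + 1/d_i1, which gives d_i1 = 29.518 cm.
That image sits 22.982 cm in front of the second lens, so d_o2 = 22.982 cm.
Applying the thin-lens equation again with f_2 = 33 cm and d_o2 = 22.982 cm gives d_i2 = -75.706 cm.

-75.7 cm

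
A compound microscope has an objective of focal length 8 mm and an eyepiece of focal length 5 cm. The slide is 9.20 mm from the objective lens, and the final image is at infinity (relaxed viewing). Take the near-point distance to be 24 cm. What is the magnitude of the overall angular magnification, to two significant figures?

32

Convert to cm: f_obj = 8 mm = 0.8 cm; d_o = 9.20 mm = 0.92 cm.
Objective: 1/d_i = 1/f_obj - 1/d_o = 1/0.8 - 1/0.92 = 0.16304 cm^-1, so d_i = 6.133 cm.
m_obj = -d_i/d_o = -6.133/0.92 = -6.667.
Eyepiece angular magnification (image at infinity): M_eye = D/f_e = 24/5 = 4.800.
Overall M = m_obj x M_eye = (-6.667)(4.800) = -32.00.
|M| = 32.00.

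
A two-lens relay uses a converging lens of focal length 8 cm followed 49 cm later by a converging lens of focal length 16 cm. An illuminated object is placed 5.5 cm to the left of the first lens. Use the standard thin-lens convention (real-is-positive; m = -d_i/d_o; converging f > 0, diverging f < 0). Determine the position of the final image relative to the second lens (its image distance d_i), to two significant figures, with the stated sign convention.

21 cm

Lens 1: 1/d_i1 = 1/f_1 - 1/d_o1 = 1/8 - 1/5.5 = -0.05682 cm^-1, so d_i1 = -17.600 cm.
The intermediate image is virtual, 17.600 cm to the left of lens 1, so d_o2 = L - d_i1 = 49 - (-17.600) = 66.600 cm.
Lens 2: 1/d_i2 = 1/f_2 - 1/d_o2 = 1/16 - 1/(66.600) = 0.04748 cm^-1, so d_i2 = 21.059 cm.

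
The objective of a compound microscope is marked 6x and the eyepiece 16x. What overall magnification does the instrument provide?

The overall magnification of a compound microscope is the product of the objective and eyepiece magnifications:
M = M_obj x M_eye = 6 x 16 = 96.

96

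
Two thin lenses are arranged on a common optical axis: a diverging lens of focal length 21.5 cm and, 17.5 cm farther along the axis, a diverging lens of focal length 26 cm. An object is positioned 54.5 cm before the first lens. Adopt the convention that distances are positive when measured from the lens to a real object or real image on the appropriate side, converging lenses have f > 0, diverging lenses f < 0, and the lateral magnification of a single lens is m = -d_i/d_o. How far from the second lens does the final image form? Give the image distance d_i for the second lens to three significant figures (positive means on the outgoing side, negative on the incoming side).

First lens: d_i1 = 1/(1/(-21.5) - 1/54.5) = -15.418 cm.
The intermediate image is virtual, 15.418 cm to the left of lens 1, so d_o2 = L - d_i1 = 17.5 - (-15.418) = 32.918 cm.
Second lens: d_i2 = 1/(1/(-26) - 1/(32.918)) = -14.526 cm.

-14.5 cm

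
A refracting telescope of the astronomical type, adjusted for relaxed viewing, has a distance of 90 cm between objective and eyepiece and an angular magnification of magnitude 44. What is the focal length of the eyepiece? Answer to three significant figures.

In normal adjustment the tube length equals f_obj + f_eye and |M| = f_obj/f_eye.
So f_obj = 44 f_eye and 44 f_eye + f_eye = 90 cm, giving f_eye = 90/45 = 2.000 cm and f_obj = 88.000 cm.

2.00 cm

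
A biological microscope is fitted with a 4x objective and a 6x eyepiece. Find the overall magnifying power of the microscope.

24

The overall magnification of a compound microscope is the product of the objective and eyepiece magnifications:
M = M_obj x M_eye = 4 x 6 = 24.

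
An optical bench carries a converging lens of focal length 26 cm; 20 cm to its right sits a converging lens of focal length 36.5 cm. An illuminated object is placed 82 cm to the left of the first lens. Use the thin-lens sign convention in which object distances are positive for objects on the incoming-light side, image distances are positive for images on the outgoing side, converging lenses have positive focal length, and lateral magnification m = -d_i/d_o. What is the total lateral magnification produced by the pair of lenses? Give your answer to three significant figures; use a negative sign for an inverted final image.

Applying the thin-lens equation to the first lens, 1/26 = 1/82 + 1/d_i1, which gives d_i1 = 38.071 cm.
Its lateral magnification is m_1 = -d_i1/d_o1 = -(38.071)/82 = -0.4643.
This image would form 38.071 cm past lens 1, i.e. 18.071 cm beyond lens 2, so it is a virtual object for lens 2: d_o2 = 20 - 38.071 = -18.071 cm.
Applying the thin-lens equation again with f_2 = 36.5 cm and d_o2 = -18.071 cm gives d_i2 = 12.087 cm.
m_2 = -(12.087)/(-18.071) = 0.6688.
Overall magnification: m = m_1 m_2 = -0.3105.

-0.311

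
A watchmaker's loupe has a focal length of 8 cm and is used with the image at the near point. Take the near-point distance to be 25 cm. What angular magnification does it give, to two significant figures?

M = 1 + D/f = 1 + 25/8 = 4.125.

4.1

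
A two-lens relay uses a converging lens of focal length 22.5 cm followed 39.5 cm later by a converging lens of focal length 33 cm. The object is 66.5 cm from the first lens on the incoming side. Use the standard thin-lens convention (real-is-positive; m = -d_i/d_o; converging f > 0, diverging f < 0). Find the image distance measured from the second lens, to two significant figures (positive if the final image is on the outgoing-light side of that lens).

Lens 1: 1/d_i1 = 1/f_1 - 1/d_o1 = 1/22.5 - 1/66.5 = 0.02941 cm^-1, so d_i1 = 34.006 cm.
Object distance for lens 2: d_o2 = 39.5 - 34.006 = 5.494 cm.
Lens 2: 1/d_i2 = 1/f_2 - 1/d_o2 = 1/33 - 1/(5.494) = -0.15170 cm^-1, so d_i2 = -6.592 cm.

-6.6 cm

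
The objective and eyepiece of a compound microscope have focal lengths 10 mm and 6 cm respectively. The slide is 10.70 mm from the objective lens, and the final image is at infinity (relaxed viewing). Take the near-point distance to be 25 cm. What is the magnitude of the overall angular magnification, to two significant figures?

Convert to cm: f_obj = 10 mm = 1 cm; d_o = 10.70 mm = 1.07 cm.
Objective: 1/d_i = 1/f_obj - 1/d_o = 1/1 - 1/1.07 = 0.06542 cm^-1, so d_i = 15.286 cm.
m_obj = -d_i/d_o = -15.286/1.07 = -14.286.
Eyepiece angular magnification (image at infinity): M_eye = D/f_e = 25/6 = 4.167.
Overall M = m_obj x M_eye = (-14.286)(4.167) = -59.52.
|M| = 59.52.

60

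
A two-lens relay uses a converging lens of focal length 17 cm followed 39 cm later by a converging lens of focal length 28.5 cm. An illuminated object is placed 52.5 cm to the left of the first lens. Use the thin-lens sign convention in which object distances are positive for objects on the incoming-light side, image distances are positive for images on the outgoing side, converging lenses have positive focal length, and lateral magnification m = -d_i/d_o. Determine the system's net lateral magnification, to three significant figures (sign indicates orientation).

Applying the thin-lens equation to the first lens, 1/17 = 1/52.5 + 1/d_i1, which gives d_i1 = 25.141 cm.
Its lateral magnification is m_1 = -d_i1/d_o1 = -(25.141)/52.5 = -0.4789.
Object distance for lens 2: d_o2 = 39 - 25.141 = 13.859 cm.
Applying the thin-lens equation again with f_2 = 28.5 cm and d_o2 = 13.859 cm gives d_i2 = -26.978 cm.
m_2 = -(-26.978)/(13.859) = 1.9466.
The system's lateral magnification is m_1 m_2 = (-0.4789)(1.9466) = -0.9322.

-0.932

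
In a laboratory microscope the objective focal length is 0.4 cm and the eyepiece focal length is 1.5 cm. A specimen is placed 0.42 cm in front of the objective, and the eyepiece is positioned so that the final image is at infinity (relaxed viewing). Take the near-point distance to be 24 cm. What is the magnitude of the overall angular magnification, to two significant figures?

320

Objective: 1/d_i = 1/f_obj - 1/d_o = 1/0.4 - 1/0.42 = 0.11905 cm^-1, so d_i = 8.400 cm.
m_obj = -d_i/d_o = -8.400/0.42 = -20.000.
Eyepiece angular magnification (image at infinity): M_eye = D/f_e = 24/1.5 = 16.000.
Overall M = m_obj x M_eye = (-20.000)(16.000) = -320.00.
|M| = 320.00.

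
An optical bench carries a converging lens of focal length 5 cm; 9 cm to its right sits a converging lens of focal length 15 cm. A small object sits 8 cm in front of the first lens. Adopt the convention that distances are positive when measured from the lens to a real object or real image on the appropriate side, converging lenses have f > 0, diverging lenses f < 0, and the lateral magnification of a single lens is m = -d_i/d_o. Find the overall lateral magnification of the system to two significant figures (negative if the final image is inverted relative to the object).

-1.3

First lens: d_i1 = 1/(1/5 - 1/8) = 13.333 cm.
m_1 = -(13.333)/8 = -1.6667.
This image would form 13.333 cm past lens 1, i.e. 4.333 cm beyond lens 2, so it is a virtual object for lens 2: d_o2 = 9 - 13.333 = -4.333 cm.
Second lens: d_i2 = 1/(1/15 - 1/(-4.333)) = 3.362 cm.
m_2 = -(3.362)/(-4.333) = 0.7759.
Overall magnification: m = m_1 m_2 = -1.2931.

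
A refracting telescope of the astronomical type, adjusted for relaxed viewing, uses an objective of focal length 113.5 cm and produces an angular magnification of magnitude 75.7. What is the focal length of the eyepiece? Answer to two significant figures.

1.5 cm

|M| = f_obj/f_eye, so f_eye = f_obj/|M| = 113.5/75.7 = 1.499 cm.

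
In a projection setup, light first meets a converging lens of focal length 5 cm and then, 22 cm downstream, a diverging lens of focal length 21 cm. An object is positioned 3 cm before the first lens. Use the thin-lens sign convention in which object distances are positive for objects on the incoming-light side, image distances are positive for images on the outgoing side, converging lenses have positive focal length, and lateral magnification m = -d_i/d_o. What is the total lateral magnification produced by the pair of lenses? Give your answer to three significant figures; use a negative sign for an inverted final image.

First lens: d_i1 = 1/(1/5 - 1/3) = -7.500 cm.
m_1 = -(-7.500)/3 = 2.5000.
The intermediate image is virtual, 7.500 cm to the left of lens 1, so d_o2 = L - d_i1 = 22 - (-7.500) = 29.500 cm.
Second lens: d_i2 = 1/(1/(-21) - 1/(29.500)) = -12.267 cm.
m_2 = -(-12.267)/(29.500) = 0.4158.
The system's lateral magnification is m_1 m_2 = (2.5000)(0.4158) = 1.0396.

1.04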